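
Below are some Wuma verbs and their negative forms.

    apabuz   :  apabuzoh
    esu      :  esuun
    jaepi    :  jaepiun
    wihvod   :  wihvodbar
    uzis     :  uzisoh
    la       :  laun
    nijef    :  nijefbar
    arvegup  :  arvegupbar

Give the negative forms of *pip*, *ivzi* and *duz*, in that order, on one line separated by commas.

pipbar, ivziun, duzoh

The alternation tracks the final sound of the stem — -oh when the stem ends in a sibilant (*apabuz*, *uzis*); -bar when the stem ends in a non-sibilant consonant (*wihvod*, *nijef*, *arvegup*); -un when the stem ends in a vowel (*esu*, *jaepi*, *la*).
The final sound of *pip* is /p/, which is a non-sibilant consonant, so the suffix is -bar, giving *pipbar*.
*ivzi*: final sound = /i/, a vowel → -un → *ivziun*.
The final sound of *duz* is /z/, which is a sibilant, so the suffix is -oh, giving *duzoh*.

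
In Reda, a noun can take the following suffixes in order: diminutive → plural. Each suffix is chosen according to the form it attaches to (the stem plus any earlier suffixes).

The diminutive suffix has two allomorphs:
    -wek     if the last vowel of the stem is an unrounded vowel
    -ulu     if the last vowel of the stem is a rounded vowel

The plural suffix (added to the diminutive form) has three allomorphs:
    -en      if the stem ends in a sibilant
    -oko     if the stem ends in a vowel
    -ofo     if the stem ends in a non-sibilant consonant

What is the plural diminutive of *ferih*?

Since the last vowel of *ferih* is /i/ (an unrounded vowel), it takes -wek, giving *ferihwek*.
The final sound of the diminutive form *ferihwek* is /k/, which is a non-sibilant consonant, so the plural suffix is -ofo, giving *ferihwekofo*.

ferihwekofo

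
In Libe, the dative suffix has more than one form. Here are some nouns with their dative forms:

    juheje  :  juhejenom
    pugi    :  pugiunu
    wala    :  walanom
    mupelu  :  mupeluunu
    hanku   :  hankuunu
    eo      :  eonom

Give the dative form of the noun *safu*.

The pattern is height harmony: -unu when the last vowel of the stem is a high vowel (*pugi*, *mupelu*, *hanku*); -nom when the last vowel of the stem is a non-high vowel (*juheje*, *wala*, *eo*).
*safu* — last vowel /u/ (a high vowel) → -unu → *safuunu*.

safuunu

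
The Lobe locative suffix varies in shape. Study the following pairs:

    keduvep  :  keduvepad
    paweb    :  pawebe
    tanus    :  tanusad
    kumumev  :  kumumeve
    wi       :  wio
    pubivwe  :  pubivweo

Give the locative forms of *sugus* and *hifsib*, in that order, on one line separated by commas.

The alternation tracks the final sound of the stem — -ad when the stem ends in a voiceless consonant (*keduvep*, *tanus*); -e when the stem ends in a voiced consonant (*paweb*, *kumumev*); -o when the stem ends in a vowel (*wi*, *pubivwe*).
Since the final sound of *sugus* is /s/ (a voiceless consonant), it takes -ad, giving *sugusad*.
*hifsib*: final sound = /b/, a voiced consonant → -e → *hifsibe*.

sugusad, hifsibe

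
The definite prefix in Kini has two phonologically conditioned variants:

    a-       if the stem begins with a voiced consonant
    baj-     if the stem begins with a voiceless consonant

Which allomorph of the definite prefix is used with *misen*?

Since the first consonant of *misen* is /m/ (voiced), it takes a-.

a-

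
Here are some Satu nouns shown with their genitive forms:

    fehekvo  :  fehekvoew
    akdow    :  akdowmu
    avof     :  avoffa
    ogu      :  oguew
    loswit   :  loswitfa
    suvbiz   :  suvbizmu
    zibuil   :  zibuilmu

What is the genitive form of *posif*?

The suffix is conditioned by the final sound: -fa when the stem ends in a voiceless consonant (*avof*, *loswit*); -mu when the stem ends in a voiced consonant (*akdow*, *suvbiz*, *zibuil*); -ew when the stem ends in a vowel (*fehekvo*, *ogu*).
*posif* — final sound /f/ (a voiceless consonant) → -fa → *posiffa*.

posiffa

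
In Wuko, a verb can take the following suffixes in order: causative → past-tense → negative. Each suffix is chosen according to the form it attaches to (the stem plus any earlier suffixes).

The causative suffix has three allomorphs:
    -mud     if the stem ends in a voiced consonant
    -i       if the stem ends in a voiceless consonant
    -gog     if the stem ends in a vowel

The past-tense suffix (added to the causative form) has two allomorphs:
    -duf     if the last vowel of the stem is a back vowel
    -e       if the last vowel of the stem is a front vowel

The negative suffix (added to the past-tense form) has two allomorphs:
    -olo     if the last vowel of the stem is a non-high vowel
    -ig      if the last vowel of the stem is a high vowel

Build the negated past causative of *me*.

*me* — final sound /e/ (a vowel) → -gog → *megog*.
The last vowel of the causative form *megog* is /o/, which is a back vowel, so the past-tense suffix is -duf, giving *megogduf*.
The past-tense form *megogduf*: last vowel = /u/, a high vowel → -ig → *megogdufig*.

megogdufig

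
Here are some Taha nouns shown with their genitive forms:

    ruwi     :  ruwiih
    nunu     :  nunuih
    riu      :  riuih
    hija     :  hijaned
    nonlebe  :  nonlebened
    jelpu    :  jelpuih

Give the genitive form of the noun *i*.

The alternation tracks the last vowel of the stem — -ih when the last vowel of the stem is a high vowel (*ruwi*, *nunu*, *riu*, *jelpu*); -ned when the last vowel of the stem is a non-high vowel (*hija*, *nonlebe*).
*i* — last vowel /i/ (a high vowel) → -ih → *iih*.

iih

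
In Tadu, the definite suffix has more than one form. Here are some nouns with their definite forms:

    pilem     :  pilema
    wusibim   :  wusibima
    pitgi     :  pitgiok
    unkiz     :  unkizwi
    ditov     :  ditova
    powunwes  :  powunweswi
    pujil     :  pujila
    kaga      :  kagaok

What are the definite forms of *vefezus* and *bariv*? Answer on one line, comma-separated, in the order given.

The suffix is conditioned by the final sound: -wi when the stem ends in a sibilant (*unkiz*, *powunwes*); -a when the stem ends in a non-sibilant consonant (*pilem*, *wusibim*, *ditov*, *pujil*); -ok when the stem ends in a vowel (*pitgi*, *kaga*).
*vefezus*: final sound = /s/, a sibilant → -wi → *vefezuswi*.
Since the final sound of *bariv* is /v/ (a non-sibilant consonant), it takes -a, giving *bariva*.

vefezuswi, bariva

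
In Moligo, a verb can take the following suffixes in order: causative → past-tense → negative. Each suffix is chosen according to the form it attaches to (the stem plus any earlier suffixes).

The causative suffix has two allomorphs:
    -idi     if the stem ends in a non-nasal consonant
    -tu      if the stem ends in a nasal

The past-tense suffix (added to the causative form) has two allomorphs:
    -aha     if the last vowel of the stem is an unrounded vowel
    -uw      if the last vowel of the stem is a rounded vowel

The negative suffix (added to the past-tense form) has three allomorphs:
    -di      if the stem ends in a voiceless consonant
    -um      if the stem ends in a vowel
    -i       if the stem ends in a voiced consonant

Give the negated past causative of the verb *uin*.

*uin*: final consonant = /n/, a nasal → -tu → *uintu*.
The causative form *uintu* — last vowel /u/ (a rounded vowel) → -uw → *uintuuw*.
Since the final sound of the past-tense form *uintuuw* is /w/ (a voiced consonant), it takes -i, giving *uintuuwi*.

uintuuwi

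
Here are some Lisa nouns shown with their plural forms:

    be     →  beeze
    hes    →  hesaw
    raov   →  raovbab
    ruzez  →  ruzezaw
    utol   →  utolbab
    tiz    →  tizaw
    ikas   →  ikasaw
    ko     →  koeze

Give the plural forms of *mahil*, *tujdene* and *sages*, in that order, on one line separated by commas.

The pattern is sibilance of the final sound: -aw when the stem ends in a sibilant (*hes*, *ruzez*, *tiz*, *ikas*); -bab when the stem ends in a non-sibilant consonant (*raov*, *utol*); -eze when the stem ends in a vowel (*be*, *ko*).
*mahil* — final sound /l/ (a non-sibilant consonant) → -bab → *mahilbab*.
*tujdene*: final sound = /e/, a vowel → -eze → *tujdeneeze*.
*sages* — final sound /s/ (a sibilant) → -aw → *sagesaw*.

mahilbab, tujdeneeze, sagesaw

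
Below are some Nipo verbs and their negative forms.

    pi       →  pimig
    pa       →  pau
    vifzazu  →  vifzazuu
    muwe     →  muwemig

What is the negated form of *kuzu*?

kuzuu

The alternation tracks the last vowel of the stem — -mig when the last vowel of the stem is a front vowel (*pi*, *muwe*); -u when the last vowel of the stem is a back vowel (*pa*, *vifzazu*).
*kuzu* — last vowel /u/ (a back vowel) → -u → *kuzuu*.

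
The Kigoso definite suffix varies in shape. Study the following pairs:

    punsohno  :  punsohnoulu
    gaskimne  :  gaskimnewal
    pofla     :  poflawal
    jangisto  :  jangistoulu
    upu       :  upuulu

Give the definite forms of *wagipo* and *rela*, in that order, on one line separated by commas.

Looking at the last vowel of each stem: -ulu when the last vowel of the stem is a rounded vowel (*punsohno*, *jangisto*, *upu*); -wal when the last vowel of the stem is an unrounded vowel (*gaskimne*, *pofla*).
*wagipo* — last vowel /o/ (a rounded vowel) → -ulu → *wagipoulu*.
*rela*: last vowel = /a/, an unrounded vowel → -wal → *relawal*.

wagipoulu, relawal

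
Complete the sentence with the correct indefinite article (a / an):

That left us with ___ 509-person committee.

a

The indefinite article is chosen by the initial *sound* of the following word, not its spelling.
The number *509* is spoken "five hundred …", beginning with /faɪv/ — a consonant sound.
So the article is *a*: That left us with a 509-person committee.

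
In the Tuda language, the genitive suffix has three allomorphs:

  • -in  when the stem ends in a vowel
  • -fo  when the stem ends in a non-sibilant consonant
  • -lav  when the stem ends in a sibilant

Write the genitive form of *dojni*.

dojniin

*dojni* — final sound /i/ (a vowel) → -in → *dojniin*.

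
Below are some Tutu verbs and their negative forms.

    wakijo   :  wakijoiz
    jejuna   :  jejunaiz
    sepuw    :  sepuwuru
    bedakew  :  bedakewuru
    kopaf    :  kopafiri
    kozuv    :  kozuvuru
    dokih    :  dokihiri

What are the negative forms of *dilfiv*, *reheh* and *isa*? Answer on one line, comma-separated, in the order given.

The suffix is conditioned by the final sound: -iri when the stem ends in a voiceless consonant (*kopaf*, *dokih*); -uru when the stem ends in a voiced consonant (*sepuw*, *bedakew*, *kozuv*); -iz when the stem ends in a vowel (*wakijo*, *jejuna*).
The final sound of *dilfiv* is /v/, which is a voiced consonant, so the suffix is -uru, giving *dilfivuru*.
The final sound of *reheh* is /h/, which is a voiceless consonant, so the suffix is -iri, giving *rehehiri*.
The final sound of *isa* is /a/, which is a vowel, so the suffix is -iz, giving *isaiz*.

dilfivuru, rehehiri, isaiz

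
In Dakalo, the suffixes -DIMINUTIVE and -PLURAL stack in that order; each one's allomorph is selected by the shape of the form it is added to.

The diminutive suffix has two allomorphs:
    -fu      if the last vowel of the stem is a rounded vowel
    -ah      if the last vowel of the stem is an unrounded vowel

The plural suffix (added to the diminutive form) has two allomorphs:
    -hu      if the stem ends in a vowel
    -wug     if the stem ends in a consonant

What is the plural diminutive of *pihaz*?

Since the last vowel of *pihaz* is /a/ (an unrounded vowel), it takes -ah, giving *pihazah*.
The diminutive form *pihazah*: final sound = /h/, a consonant → -wug → *pihazahwug*.

pihazahwug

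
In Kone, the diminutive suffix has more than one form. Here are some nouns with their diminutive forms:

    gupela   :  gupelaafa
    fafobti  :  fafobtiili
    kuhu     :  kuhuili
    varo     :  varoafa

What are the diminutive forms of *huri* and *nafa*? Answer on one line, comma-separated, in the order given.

The alternation tracks the last vowel of the stem — -ili when the last vowel of the stem is a high vowel (*fafobti*, *kuhu*); -afa when the last vowel of the stem is a non-high vowel (*gupela*, *varo*).
The last vowel of *huri* is /i/, which is a high vowel, so the suffix is -ili, giving *huriili*.
*nafa*: last vowel = /a/, a non-high vowel → -afa → *nafaafa*.

huriili, nafaafa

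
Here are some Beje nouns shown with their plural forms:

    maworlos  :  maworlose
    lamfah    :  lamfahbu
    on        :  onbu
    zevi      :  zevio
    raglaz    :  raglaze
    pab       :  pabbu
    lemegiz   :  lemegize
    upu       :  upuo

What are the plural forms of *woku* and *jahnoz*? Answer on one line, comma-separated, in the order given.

wokuo, jahnoze

The alternation tracks the final sound of the stem — -e when the stem ends in a sibilant (*maworlos*, *raglaz*, *lemegiz*); -bu when the stem ends in a non-sibilant consonant (*lamfah*, *on*, *pab*); -o when the stem ends in a vowel (*zevi*, *upu*).
Since the final sound of *woku* is /u/ (a vowel), it takes -o, giving *wokuo*.
*jahnoz* — final sound /z/ (a sibilant) → -e → *jahnoze*.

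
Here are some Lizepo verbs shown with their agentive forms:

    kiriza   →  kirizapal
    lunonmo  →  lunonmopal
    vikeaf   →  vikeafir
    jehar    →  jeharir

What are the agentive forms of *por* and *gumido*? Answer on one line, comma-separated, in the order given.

porir, gumidopal

The alternation tracks the final sound of the stem — -ir when the stem ends in a consonant (*vikeaf*, *jehar*); -pal when the stem ends in a vowel (*kiriza*, *lunonmo*).
*por*: final sound = /r/, a consonant → -ir → *porir*.
The final sound of *gumido* is /o/, which is a vowel, so the suffix is -pal, giving *gumidopal*.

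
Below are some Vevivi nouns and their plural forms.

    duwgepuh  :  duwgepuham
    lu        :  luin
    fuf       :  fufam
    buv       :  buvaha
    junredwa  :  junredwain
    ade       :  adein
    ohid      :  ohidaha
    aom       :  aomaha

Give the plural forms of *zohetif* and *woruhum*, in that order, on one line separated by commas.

The suffix is conditioned by the final sound: -am when the stem ends in a voiceless consonant (*duwgepuh*, *fuf*); -aha when the stem ends in a voiced consonant (*buv*, *ohid*, *aom*); -in when the stem ends in a vowel (*lu*, *junredwa*, *ade*).
*zohetif*: final sound = /f/, a voiceless consonant → -am → *zohetifam*.
The final sound of *woruhum* is /m/, which is a voiced consonant, so the suffix is -aha, giving *woruhumaha*.

zohetifam, woruhumaha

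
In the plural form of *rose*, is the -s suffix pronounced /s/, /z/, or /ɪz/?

The stem *rose* ends in a sibilant (/s, z, ʃ, ʒ, tʃ, dʒ/).
The plural suffix surfaces as /ɪz/ after sibilants, /s/ after other voiceless consonants, and /z/ after other voiced sounds.
So the plural -s on *rose* is pronounced /ɪz/.

/ɪz/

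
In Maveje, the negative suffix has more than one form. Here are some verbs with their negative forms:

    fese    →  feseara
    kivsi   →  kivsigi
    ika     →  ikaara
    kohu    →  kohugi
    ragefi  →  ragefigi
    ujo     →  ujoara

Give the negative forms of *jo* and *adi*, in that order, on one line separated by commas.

joara, adigi

The alternation tracks the last vowel of the stem — -gi when the last vowel of the stem is a high vowel (*kivsi*, *kohu*, *ragefi*); -ara when the last vowel of the stem is a non-high vowel (*fese*, *ika*, *ujo*).
*jo* — last vowel /o/ (a non-high vowel) → -ara → *joara*.
The last vowel of *adi* is /i/, which is a high vowel, so the suffix is -gi, giving *adigi*.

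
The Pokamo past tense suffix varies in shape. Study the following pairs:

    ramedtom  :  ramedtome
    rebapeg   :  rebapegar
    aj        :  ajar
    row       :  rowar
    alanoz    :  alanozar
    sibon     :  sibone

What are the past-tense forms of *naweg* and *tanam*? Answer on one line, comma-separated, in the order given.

nawegar, taname

The pattern is nasality of the final consonant: -e when the stem ends in a nasal (*ramedtom*, *sibon*); -ar when the stem ends in a non-nasal consonant (*rebapeg*, *aj*, *row*, *alanoz*).
The final consonant of *naweg* is /g/, which is non-nasal, so the suffix is -ar, giving *nawegar*.
*tanam* — final consonant /m/ (a nasal) → -e → *taname*.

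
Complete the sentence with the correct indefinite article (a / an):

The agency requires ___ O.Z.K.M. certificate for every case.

The indefinite article is chosen by the initial *sound* of the following word, not its spelling.
The initialism *O.Z.K.M.* is read letter by letter; the first letter, O, is pronounced /oʊ/, which begins with a vowel sound.
So the article is *an*: The agency requires an O.Z.K.M. certificate for every case.

an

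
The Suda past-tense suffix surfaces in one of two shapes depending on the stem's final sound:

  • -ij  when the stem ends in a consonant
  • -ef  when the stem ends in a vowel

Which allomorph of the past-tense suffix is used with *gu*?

-ef

*gu* — final sound /u/ (a vowel) → -ef.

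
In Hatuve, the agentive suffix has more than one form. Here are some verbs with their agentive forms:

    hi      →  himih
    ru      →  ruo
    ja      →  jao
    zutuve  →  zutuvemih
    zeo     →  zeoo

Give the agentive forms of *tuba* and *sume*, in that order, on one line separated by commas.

tubao, sumemih

The pattern is front/back vowel harmony: -mih when the last vowel of the stem is a front vowel (*hi*, *zutuve*); -o when the last vowel of the stem is a back vowel (*ru*, *ja*, *zeo*).
Since the last vowel of *tuba* is /a/ (a back vowel), it takes -o, giving *tubao*.
*sume* — last vowel /e/ (a front vowel) → -mih → *sumemih*.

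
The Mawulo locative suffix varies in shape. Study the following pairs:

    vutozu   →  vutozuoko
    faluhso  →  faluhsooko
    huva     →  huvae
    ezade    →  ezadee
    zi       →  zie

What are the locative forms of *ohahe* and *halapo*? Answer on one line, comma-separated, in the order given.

The pattern is rounding harmony: -oko when the last vowel of the stem is a rounded vowel (*vutozu*, *faluhso*); -e when the last vowel of the stem is an unrounded vowel (*huva*, *ezade*, *zi*).
*ohahe*: last vowel = /e/, an unrounded vowel → -e → *ohahee*.
*halapo* — last vowel /o/ (a rounded vowel) → -oko → *halapooko*.

ohahee, halapooko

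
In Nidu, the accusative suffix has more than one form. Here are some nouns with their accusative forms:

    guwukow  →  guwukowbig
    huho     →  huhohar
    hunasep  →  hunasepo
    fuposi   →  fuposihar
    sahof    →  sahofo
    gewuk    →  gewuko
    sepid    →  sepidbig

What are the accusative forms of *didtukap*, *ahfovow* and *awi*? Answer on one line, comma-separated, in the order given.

The pattern is voicing of the final sound: -o when the stem ends in a voiceless consonant (*hunasep*, *sahof*, *gewuk*); -big when the stem ends in a voiced consonant (*guwukow*, *sepid*); -har when the stem ends in a vowel (*huho*, *fuposi*).
*didtukap* — final sound /p/ (a voiceless consonant) → -o → *didtukapo*.
Since the final sound of *ahfovow* is /w/ (a voiced consonant), it takes -big, giving *ahfovowbig*.
The final sound of *awi* is /i/, which is a vowel, so the suffix is -har, giving *awihar*.

didtukapo, ahfovowbig, awihar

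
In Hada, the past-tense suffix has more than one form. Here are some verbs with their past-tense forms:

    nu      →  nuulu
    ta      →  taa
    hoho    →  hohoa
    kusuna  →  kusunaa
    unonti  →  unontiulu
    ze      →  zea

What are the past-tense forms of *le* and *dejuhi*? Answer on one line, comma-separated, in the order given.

lea, dejuhiulu

The pattern is height harmony: -ulu when the last vowel of the stem is a high vowel (*nu*, *unonti*); -a when the last vowel of the stem is a non-high vowel (*ta*, *hoho*, *kusuna*, *ze*).
*le*: last vowel = /e/, a non-high vowel → -a → *lea*.
Since the last vowel of *dejuhi* is /i/ (a high vowel), it takes -ulu, giving *dejuhiulu*.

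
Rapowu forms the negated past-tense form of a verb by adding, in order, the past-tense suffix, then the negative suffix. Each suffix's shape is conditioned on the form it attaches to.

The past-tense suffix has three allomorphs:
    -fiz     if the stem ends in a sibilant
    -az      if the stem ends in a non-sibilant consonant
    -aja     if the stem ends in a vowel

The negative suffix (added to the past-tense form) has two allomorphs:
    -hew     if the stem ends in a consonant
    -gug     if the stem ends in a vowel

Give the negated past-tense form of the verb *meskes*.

meskesfizhew

*meskes* — final sound /s/ (a sibilant) → -fiz → *meskesfiz*.
The past-tense form *meskesfiz* — final sound /z/ (a consonant) → -hew → *meskesfizhew*.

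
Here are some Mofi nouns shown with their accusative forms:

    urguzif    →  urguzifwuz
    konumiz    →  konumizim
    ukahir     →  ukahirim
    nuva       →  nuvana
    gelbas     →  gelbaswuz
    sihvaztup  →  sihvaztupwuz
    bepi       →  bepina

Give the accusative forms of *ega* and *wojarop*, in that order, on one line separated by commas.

egana, wojaropwuz

The suffix is conditioned by the final sound: -wuz when the stem ends in a voiceless consonant (*urguzif*, *gelbas*, *sihvaztup*); -im when the stem ends in a voiced consonant (*konumiz*, *ukahir*); -na when the stem ends in a vowel (*nuva*, *bepi*).
The final sound of *ega* is /a/, which is a vowel, so the suffix is -na, giving *egana*.
Since the final sound of *wojarop* is /p/ (a voiceless consonant), it takes -wuz, giving *wojaropwuz*.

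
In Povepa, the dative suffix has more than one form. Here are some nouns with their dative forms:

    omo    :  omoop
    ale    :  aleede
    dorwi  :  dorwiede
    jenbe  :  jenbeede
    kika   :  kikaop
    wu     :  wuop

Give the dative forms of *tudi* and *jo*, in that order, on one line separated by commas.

tudiede, joop

The pattern is front/back vowel harmony: -ede when the last vowel of the stem is a front vowel (*ale*, *dorwi*, *jenbe*); -op when the last vowel of the stem is a back vowel (*omo*, *kika*, *wu*).
*tudi* — last vowel /i/ (a front vowel) → -ede → *tudiede*.
*jo*: last vowel = /o/, a back vowel → -op → *joop*.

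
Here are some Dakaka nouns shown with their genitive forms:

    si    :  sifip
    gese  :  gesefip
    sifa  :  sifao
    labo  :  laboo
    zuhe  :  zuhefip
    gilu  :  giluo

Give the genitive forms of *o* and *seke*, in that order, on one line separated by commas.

The alternation tracks the last vowel of the stem — -fip when the last vowel of the stem is a front vowel (*si*, *gese*, *zuhe*); -o when the last vowel of the stem is a back vowel (*sifa*, *labo*, *gilu*).
Since the last vowel of *o* is /o/ (a back vowel), it takes -o, giving *oo*.
The last vowel of *seke* is /e/, which is a front vowel, so the suffix is -fip, giving *sekefip*.

oo, sekefip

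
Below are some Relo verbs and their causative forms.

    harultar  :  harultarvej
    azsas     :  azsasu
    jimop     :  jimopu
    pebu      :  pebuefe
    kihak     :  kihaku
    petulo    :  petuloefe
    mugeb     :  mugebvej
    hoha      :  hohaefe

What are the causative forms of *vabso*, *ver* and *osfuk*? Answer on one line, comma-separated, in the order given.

vabsoefe, vervej, osfuku

The alternation tracks the final sound of the stem — -u when the stem ends in a voiceless consonant (*azsas*, *jimop*, *kihak*); -vej when the stem ends in a voiced consonant (*harultar*, *mugeb*); -efe when the stem ends in a vowel (*pebu*, *petulo*, *hoha*).
*vabso* — final sound /o/ (a vowel) → -efe → *vabsoefe*.
Since the final sound of *ver* is /r/ (a voiced consonant), it takes -vej, giving *vervej*.
*osfuk* — final sound /k/ (a voiceless consonant) → -u → *osfuku*.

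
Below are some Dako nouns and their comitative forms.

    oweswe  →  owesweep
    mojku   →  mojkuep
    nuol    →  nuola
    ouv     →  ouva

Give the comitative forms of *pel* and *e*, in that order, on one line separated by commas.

The alternation tracks the final sound of the stem — -a when the stem ends in a consonant (*nuol*, *ouv*); -ep when the stem ends in a vowel (*oweswe*, *mojku*).
The final sound of *pel* is /l/, which is a consonant, so the suffix is -a, giving *pela*.
*e*: final sound = /e/, a vowel → -ep → *eep*.

pela, eep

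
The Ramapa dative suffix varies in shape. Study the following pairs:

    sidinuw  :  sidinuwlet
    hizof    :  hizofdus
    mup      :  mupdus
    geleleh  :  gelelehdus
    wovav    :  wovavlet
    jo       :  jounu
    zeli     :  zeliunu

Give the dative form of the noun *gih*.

gihdus

The suffix is conditioned by the final sound: -dus when the stem ends in a voiceless consonant (*hizof*, *mup*, *geleleh*); -let when the stem ends in a voiced consonant (*sidinuw*, *wovav*); -unu when the stem ends in a vowel (*jo*, *zeli*).
Since the final sound of *gih* is /h/ (a voiceless consonant), it takes -dus, giving *gihdus*.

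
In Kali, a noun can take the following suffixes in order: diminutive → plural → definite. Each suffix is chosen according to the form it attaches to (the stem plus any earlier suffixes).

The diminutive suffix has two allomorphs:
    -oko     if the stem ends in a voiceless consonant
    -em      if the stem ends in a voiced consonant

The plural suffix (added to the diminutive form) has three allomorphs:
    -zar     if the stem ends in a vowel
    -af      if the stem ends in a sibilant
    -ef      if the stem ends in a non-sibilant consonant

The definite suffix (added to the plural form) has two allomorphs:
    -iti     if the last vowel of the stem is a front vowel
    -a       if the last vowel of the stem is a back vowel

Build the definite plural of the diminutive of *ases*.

asesokozara

*ases* — final consonant /s/ (voiceless) → -oko → *asesoko*.
Since the final sound of the diminutive form *asesoko* is /o/ (a vowel), it takes -zar, giving *asesokozar*.
The last vowel of the plural form *asesokozar* is /a/, which is a back vowel, so the definite suffix is -a, giving *asesokozara*.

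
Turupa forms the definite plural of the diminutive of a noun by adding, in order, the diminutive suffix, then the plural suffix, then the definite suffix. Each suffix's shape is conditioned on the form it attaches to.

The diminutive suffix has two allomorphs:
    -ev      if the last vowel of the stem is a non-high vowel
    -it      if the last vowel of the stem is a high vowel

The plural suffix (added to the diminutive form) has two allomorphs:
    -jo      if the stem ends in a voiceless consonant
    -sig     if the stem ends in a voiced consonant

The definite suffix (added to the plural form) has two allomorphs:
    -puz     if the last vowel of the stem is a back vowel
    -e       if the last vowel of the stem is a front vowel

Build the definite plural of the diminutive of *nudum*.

*nudum*: last vowel = /u/, a high vowel → -it → *nudumit*.
The diminutive form *nudumit* — final consonant /t/ (voiceless) → -jo → *nudumitjo*.
The last vowel of the plural form *nudumitjo* is /o/, which is a back vowel, so the definite suffix is -puz, giving *nudumitjopuz*.

nudumitjopuz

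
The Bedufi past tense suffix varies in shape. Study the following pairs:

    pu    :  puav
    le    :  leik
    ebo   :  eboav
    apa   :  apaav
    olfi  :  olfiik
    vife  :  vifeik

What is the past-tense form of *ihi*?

The suffix is conditioned by the last vowel: -ik when the last vowel of the stem is a front vowel (*le*, *olfi*, *vife*); -av when the last vowel of the stem is a back vowel (*pu*, *ebo*, *apa*).
*ihi*: last vowel = /i/, a front vowel → -ik → *ihiik*.

ihiik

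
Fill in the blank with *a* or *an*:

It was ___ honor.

The indefinite article is chosen by the initial *sound* of the following word, not its spelling.
*honor* begins with the sound /ɒ/ (silent h) — a vowel sound.
So the article is *an*: It was an honor.

an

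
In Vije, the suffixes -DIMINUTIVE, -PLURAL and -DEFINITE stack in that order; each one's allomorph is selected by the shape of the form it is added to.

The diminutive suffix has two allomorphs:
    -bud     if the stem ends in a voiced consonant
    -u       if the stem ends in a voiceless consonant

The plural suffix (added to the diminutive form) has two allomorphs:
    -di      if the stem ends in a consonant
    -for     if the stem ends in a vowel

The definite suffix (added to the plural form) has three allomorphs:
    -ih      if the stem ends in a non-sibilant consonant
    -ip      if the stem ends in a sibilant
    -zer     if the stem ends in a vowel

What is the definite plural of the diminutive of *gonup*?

*gonup*: final consonant = /p/, voiceless → -u → *gonupu*.
Since the final sound of the diminutive form *gonupu* is /u/ (a vowel), it takes -for, giving *gonupufor*.
The plural form *gonupufor*: final sound = /r/, a non-sibilant consonant → -ih → *gonupuforih*.

gonupuforih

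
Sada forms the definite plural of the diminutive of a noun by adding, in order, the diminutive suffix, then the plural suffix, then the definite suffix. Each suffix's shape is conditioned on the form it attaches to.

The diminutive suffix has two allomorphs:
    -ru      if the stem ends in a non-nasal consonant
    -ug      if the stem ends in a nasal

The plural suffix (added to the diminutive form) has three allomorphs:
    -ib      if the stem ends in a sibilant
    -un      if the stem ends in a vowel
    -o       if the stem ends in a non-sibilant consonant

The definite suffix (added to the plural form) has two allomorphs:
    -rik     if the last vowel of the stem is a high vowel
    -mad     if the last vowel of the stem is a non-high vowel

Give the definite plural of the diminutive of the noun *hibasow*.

Since the final consonant of *hibasow* is /w/ (non-nasal), it takes -ru, giving *hibasowru*.
The diminutive form *hibasowru* — final sound /u/ (a vowel) → -un → *hibasowruun*.
The plural form *hibasowruun* — last vowel /u/ (a high vowel) → -rik → *hibasowruunrik*.

hibasowruunrik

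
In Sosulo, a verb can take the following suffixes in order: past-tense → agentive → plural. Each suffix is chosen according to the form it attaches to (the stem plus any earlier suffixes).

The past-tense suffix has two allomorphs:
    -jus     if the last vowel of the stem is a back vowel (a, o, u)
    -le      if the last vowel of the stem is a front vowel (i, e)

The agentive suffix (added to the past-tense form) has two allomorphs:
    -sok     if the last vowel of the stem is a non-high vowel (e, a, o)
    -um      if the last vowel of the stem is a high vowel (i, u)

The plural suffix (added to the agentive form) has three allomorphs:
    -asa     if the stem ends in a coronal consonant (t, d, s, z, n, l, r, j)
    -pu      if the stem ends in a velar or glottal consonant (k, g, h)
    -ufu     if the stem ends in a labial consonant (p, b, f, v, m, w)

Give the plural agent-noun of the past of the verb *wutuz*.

wutuzjusumufu

*wutuz* — last vowel /u/ (a back vowel) → -jus → *wutuzjus*.
The past-tense form *wutuzjus* — last vowel /u/ (a high vowel) → -um → *wutuzjusum*.
Since the final consonant of the agentive form *wutuzjusum* is /m/ (labial), it takes -ufu, giving *wutuzjusumufu*.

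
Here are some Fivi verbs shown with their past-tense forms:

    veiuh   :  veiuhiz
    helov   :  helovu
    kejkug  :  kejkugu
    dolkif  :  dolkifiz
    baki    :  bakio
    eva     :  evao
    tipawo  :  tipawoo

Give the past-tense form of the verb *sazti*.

The pattern is voicing of the final sound: -iz when the stem ends in a voiceless consonant (*veiuh*, *dolkif*); -u when the stem ends in a voiced consonant (*helov*, *kejkug*); -o when the stem ends in a vowel (*baki*, *eva*, *tipawo*).
Since the final sound of *sazti* is /i/ (a vowel), it takes -o, giving *saztio*.

saztio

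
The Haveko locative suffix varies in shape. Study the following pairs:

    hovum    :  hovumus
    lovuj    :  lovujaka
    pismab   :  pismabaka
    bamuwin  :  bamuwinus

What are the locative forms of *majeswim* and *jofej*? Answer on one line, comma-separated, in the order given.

The suffix is conditioned by the final consonant: -us when the stem ends in a nasal (*hovum*, *bamuwin*); -aka when the stem ends in a non-nasal consonant (*lovuj*, *pismab*).
The final consonant of *majeswim* is /m/, which is a nasal, so the suffix is -us, giving *majeswimus*.
*jofej* — final consonant /j/ (non-nasal) → -aka → *jofejaka*.

majeswimus, jofejaka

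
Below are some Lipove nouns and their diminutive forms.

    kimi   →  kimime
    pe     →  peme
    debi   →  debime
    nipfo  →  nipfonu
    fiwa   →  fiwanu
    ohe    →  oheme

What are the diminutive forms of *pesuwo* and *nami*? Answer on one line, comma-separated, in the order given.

The alternation tracks the last vowel of the stem — -me when the last vowel of the stem is a front vowel (*kimi*, *pe*, *debi*, *ohe*); -nu when the last vowel of the stem is a back vowel (*nipfo*, *fiwa*).
*pesuwo* — last vowel /o/ (a back vowel) → -nu → *pesuwonu*.
*nami* — last vowel /i/ (a front vowel) → -me → *namime*.

pesuwonu, namime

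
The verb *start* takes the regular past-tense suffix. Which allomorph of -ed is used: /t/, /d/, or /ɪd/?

The stem *start* ends in /t/ or /d/.
The -ed suffix is realized as /ɪd/ after /t, d/; as /t/ after other voiceless consonants; and as /d/ after other voiced sounds.
So -ed on *start* is pronounced /ɪd/.

/ɪd/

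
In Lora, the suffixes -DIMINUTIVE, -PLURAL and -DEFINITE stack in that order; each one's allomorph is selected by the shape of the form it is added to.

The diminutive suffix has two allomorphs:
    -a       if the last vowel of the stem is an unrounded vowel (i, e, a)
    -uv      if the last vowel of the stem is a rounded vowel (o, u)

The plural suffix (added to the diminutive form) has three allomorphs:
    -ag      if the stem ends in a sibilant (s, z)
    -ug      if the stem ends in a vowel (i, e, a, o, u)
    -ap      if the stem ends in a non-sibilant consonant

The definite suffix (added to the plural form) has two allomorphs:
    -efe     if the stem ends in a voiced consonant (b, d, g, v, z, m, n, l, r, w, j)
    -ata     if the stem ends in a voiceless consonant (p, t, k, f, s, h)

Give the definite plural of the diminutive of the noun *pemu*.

The last vowel of *pemu* is /u/, which is a rounded vowel, so the diminutive suffix is -uv, giving *pemuuv*.
The diminutive form *pemuuv* — final sound /v/ (a non-sibilant consonant) → -ap → *pemuuvap*.
The plural form *pemuuvap*: final consonant = /p/, voiceless → -ata → *pemuuvapata*.

pemuuvapata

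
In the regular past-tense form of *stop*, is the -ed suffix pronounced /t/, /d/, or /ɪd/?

The stem *stop* ends in a voiceless consonant other than /t/.
The -ed suffix is realized as /ɪd/ after /t, d/; as /t/ after other voiceless consonants; and as /d/ after other voiced sounds.
So -ed on *stop* is pronounced /t/.

/t/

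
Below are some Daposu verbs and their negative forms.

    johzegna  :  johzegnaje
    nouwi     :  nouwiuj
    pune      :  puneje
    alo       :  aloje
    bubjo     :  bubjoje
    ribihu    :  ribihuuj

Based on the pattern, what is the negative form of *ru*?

The alternation tracks the last vowel of the stem — -uj when the last vowel of the stem is a high vowel (*nouwi*, *ribihu*); -je when the last vowel of the stem is a non-high vowel (*johzegna*, *pune*, *alo*, *bubjo*).
*ru* — last vowel /u/ (a high vowel) → -uj → *ruuj*.

ruuj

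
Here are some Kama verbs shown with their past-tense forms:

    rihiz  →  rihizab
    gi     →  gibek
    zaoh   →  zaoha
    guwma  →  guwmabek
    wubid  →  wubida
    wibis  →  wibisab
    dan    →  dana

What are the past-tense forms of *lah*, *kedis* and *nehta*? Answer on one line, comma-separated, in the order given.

The alternation tracks the final sound of the stem — -ab when the stem ends in a sibilant (*rihiz*, *wibis*); -a when the stem ends in a non-sibilant consonant (*zaoh*, *wubid*, *dan*); -bek when the stem ends in a vowel (*gi*, *guwma*).
*lah*: final sound = /h/, a non-sibilant consonant → -a → *laha*.
Since the final sound of *kedis* is /s/ (a sibilant), it takes -ab, giving *kedisab*.
Since the final sound of *nehta* is /a/ (a vowel), it takes -bek, giving *nehtabek*.

laha, kedisab, nehtabek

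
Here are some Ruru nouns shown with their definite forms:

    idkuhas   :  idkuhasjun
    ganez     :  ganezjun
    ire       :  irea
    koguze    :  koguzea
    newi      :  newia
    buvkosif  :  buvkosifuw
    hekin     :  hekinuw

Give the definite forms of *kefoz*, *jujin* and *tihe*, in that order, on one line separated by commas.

The suffix is conditioned by the final sound: -jun when the stem ends in a sibilant (*idkuhas*, *ganez*); -uw when the stem ends in a non-sibilant consonant (*buvkosif*, *hekin*); -a when the stem ends in a vowel (*ire*, *koguze*, *newi*).
*kefoz*: final sound = /z/, a sibilant → -jun → *kefozjun*.
*jujin*: final sound = /n/, a non-sibilant consonant → -uw → *jujinuw*.
Since the final sound of *tihe* is /e/ (a vowel), it takes -a, giving *tihea*.

kefozjun, jujinuw, tihea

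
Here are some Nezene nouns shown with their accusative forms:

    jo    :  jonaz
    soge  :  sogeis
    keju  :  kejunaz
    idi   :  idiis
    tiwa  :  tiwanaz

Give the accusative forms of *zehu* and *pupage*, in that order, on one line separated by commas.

The pattern is front/back vowel harmony: -is when the last vowel of the stem is a front vowel (*soge*, *idi*); -naz when the last vowel of the stem is a back vowel (*jo*, *keju*, *tiwa*).
Since the last vowel of *zehu* is /u/ (a back vowel), it takes -naz, giving *zehunaz*.
*pupage* — last vowel /e/ (a front vowel) → -is → *pupageis*.

zehunaz, pupageis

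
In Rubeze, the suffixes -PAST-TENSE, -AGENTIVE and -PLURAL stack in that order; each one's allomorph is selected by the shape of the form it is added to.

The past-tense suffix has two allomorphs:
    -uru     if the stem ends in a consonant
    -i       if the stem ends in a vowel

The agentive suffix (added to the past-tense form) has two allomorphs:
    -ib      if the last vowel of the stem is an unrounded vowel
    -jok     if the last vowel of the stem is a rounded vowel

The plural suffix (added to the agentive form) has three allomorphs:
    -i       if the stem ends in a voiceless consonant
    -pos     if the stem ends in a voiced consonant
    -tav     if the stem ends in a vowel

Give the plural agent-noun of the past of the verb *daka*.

dakaiibpos

*daka* — final sound /a/ (a vowel) → -i → *dakai*.
The past-tense form *dakai*: last vowel = /i/, an unrounded vowel → -ib → *dakaiib*.
The final sound of the agentive form *dakaiib* is /b/, which is a voiced consonant, so the plural suffix is -pos, giving *dakaiibpos*.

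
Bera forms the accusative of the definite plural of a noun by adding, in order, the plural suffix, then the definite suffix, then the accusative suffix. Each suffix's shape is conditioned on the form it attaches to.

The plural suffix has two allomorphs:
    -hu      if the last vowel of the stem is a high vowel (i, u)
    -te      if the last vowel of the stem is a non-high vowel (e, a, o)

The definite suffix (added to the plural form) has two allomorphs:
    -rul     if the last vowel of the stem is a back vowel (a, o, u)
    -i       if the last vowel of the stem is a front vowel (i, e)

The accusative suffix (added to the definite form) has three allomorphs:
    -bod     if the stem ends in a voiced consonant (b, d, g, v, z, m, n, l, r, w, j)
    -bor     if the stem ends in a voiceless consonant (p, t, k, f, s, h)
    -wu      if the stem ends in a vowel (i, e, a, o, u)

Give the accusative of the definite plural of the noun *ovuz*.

ovuzhurulbod

Since the last vowel of *ovuz* is /u/ (a high vowel), it takes -hu, giving *ovuzhu*.
Since the last vowel of the plural form *ovuzhu* is /u/ (a back vowel), it takes -rul, giving *ovuzhurul*.
The definite form *ovuzhurul*: final sound = /l/, a voiced consonant → -bod → *ovuzhurulbod*.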